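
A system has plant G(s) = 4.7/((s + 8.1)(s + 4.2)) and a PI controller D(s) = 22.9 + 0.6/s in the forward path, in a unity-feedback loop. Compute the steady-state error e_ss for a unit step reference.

0

The open loop D(s)G(s) has a pole at the origin (type 1), so the static position error constant is infinite and e_ss = 1/(1+∞) = 0.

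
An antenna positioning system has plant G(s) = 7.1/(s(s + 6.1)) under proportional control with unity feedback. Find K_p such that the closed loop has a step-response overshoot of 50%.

From %OS = 100·exp(−πζ/√(1−ζ²)) = 50%, ζ = −ln(0.5)/√(π²+ln²(0.5)) = 0.2155.
Characteristic equation s² + 6.1s + 7.1K_p = 0 gives ζ = 6.1/(2√(7.1K_p)).
Setting ζ = 0.2155: √(7.1K_p) = 6.1/(2·0.2155) = 14.16, so K_p = 200.4/7.1 = 28.2.

K_p = 28.2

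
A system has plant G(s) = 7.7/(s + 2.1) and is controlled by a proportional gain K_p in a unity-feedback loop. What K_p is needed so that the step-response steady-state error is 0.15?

The loop is type 0, so e_ss(step) = 1/(1 + K_pos) with K_pos = K_p·G(0).
G(0) = 3.667. Require 1/(1 + K_p·3.667) = 0.15, so 1 + 3.667·K_p = 6.667.
K_p = (6.667 − 1)/3.667 = 1.55.

K_p = 1.55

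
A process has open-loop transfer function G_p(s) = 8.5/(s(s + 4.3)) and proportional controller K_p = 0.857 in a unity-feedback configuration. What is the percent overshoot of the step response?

1.59%

From 1 + K_pG_p(s) = 0: s² + 4.3s + 7.284 = 0 ⇒ ω_n = 2.699, ζ = 0.7966.
%OS = 100·exp(−πζ/√(1−ζ²)) = 100·exp(−π·0.7966/√0.3654) = 1.59%.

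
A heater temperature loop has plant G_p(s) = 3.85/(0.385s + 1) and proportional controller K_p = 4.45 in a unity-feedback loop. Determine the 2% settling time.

T_s ≈ 0.0849 s

Closed loop: T(s) = K_p·G_p/(1+K_p·G_p) = 17.13/(0.385s + 1 + 17.13), with pole at s = −(1 + 17.13)/0.385 = −47.1.
τ = 1/47.1 = 0.02123 s, so 2% settling time ≈ 4τ = 0.0849 s.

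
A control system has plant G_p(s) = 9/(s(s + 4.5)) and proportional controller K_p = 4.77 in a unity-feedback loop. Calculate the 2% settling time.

The closed-loop denominator s² + 4.5s + 42.93 gives ω_n = √42.93 = 6.552 and ζ = 4.5/(2ω_n) = 0.3434.
2% settling time T_s ≈ 4/(ζω_n) = 4/2.25 = 1.78 s.

T_s ≈ 1.78 s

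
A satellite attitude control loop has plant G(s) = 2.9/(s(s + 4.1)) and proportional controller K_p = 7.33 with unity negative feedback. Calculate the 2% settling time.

From 1 + K_pG(s) = 0: s² + 4.1s + 21.26 = 0 ⇒ ω_n = 4.611, ζ = 0.4446.
2% settling time T_s ≈ 4/(ζω_n) = 4/2.05 = 1.95 s.

T_s ≈ 1.95 s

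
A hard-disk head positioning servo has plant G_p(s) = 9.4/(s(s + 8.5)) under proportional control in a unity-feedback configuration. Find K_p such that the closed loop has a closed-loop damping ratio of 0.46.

K_p = 9.08

Closed-loop characteristic equation: s² + 8.5s + K_p·9.4 = 0.
So ω_n = √(9.4K_p) and 2ζω_n = 8.5, giving ζ = 8.5/(2√(9.4K_p)).
Setting ζ = 0.46: √(9.4K_p) = 8.5/(2·0.46) = 9.239, so K_p = 85.36/9.4 = 9.08.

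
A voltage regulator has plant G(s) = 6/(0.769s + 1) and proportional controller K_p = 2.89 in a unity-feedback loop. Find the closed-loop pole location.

s = -23.85

Closed loop: T(s) = K_p·G/(1+K_p·G) = 17.34/(0.769s + 1 + 17.34), with pole at s = −(1 + 17.34)/0.769 = −23.85.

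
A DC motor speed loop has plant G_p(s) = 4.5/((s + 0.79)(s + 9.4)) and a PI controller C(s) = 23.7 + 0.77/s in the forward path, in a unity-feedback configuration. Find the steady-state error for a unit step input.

0

The open loop C(s)G_p(s) has a pole at the origin (type 1), so the static position error constant is infinite and e_ss = 1/(1+∞) = 0.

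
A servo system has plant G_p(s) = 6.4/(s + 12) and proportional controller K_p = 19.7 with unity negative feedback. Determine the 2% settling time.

T_s ≈ 0.029 s

Closed-loop transfer function: T(s) = K_p·G_p(s)/(1 + K_p·G_p(s)) = 126.1/(s + 12 + 126.1) = 126.1/(s + 138.1).
Time constant τ = 1/138.1 = 0.007242 s, so the 2% settling time is about 4τ = 0.029 s.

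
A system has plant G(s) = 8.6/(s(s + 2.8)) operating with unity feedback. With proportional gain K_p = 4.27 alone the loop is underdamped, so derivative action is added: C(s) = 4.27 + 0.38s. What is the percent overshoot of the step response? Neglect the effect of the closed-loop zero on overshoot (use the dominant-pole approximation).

16.3%

Forward path: (4.27 + 0.38s)·8.6/(s(s+2.8)). The closed-loop characteristic equation is s² + (2.8 + 8.6·0.38)s + 8.6·4.27 = 0.
That is s² + 6.068s + 36.72 = 0, so ω_n = 6.06 rad/s and ζ = 6.068/(2·6.06) = 0.5007.
%OS = 100·exp(−πζ/√(1−ζ²)) = 16.3%.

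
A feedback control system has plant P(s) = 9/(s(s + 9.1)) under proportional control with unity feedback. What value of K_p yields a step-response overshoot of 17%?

From %OS = 100·exp(−πζ/√(1−ζ²)) = 17%, ζ = −ln(0.17)/√(π²+ln²(0.17)) = 0.4913.
Characteristic equation s² + 9.1s + 9K_p = 0 gives ζ = 9.1/(2√(9K_p)).
Setting ζ = 0.4913: √(9K_p) = 9.1/(2·0.4913) = 9.262, so K_p = 85.78/9 = 9.53.

K_p = 9.53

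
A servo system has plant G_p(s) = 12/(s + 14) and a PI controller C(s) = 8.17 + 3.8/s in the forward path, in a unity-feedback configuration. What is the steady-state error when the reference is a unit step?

The open loop C(s)G_p(s) has a pole at the origin (type 1), so the static position error constant is infinite and e_ss = 1/(1+∞) = 0.

0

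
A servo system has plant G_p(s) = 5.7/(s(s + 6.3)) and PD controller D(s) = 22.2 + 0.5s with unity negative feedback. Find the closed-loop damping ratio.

ζ = 0.407

Forward path: (22.2 + 0.5s)·5.7/(s(s+6.3)). The closed-loop characteristic equation is s² + (6.3 + 5.7·0.5)s + 5.7·22.2 = 0.
That is s² + 9.15s + 126.5 = 0, so ω_n = 11.25 rad/s and ζ = 9.15/(2·11.25) = 0.4067.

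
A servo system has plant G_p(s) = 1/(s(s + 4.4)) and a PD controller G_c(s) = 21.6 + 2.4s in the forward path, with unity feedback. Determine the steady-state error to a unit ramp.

The loop has one pole at the origin (type 1). Velocity error constant K_v = lim_{s→0} s·G_c(s)G_p(s) = 21.6·1/4.4 = 4.909.
Steady-state error to a unit ramp: e_ss = 1/K_v = 0.204.

0.204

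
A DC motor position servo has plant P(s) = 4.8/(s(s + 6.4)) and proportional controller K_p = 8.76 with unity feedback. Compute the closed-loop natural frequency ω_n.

ω_n = 6.48 rad/s

The closed-loop denominator is s(s+6.4) + 8.76·4.8 = s² + 6.4s + 42.05.
So ω_n² = 42.05 ⇒ ω_n = 6.484 rad/s, and ζ = 6.4/(2ω_n) = 0.493.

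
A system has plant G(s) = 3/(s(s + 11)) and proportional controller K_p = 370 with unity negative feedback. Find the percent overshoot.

59.1%

The closed-loop denominator s² + 11s + 1110 gives ω_n = √1110 = 33.32 and ζ = 11/(2ω_n) = 0.1651.
%OS = 100·exp(−πζ/√(1−ζ²)) = 100·exp(−π·0.1651/√0.9727) = 59.1%.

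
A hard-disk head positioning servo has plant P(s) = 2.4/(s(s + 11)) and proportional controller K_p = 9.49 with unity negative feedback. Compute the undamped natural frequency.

1 + K_p·P(s) = 0 gives s² + 11s + 22.78 = 0.
Matching s² + 2ζω_n s + ω_n²: ω_n = √22.78 = 4.772 rad/s and 2ζω_n = 11, so ζ = 11/(2·4.772) = 1.15.

ω_n = 4.77 rad/s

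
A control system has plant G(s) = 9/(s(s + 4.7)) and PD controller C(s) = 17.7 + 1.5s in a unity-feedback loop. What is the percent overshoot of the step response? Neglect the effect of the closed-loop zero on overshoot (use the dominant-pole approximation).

Forward path: (17.7 + 1.5s)·9/(s(s+4.7)). The closed-loop characteristic equation is s² + (4.7 + 9·1.5)s + 9·17.7 = 0.
That is s² + 18.2s + 159.3 = 0, so ω_n = 12.62 rad/s and ζ = 18.2/(2·12.62) = 0.721.
%OS = 100·exp(−πζ/√(1−ζ²)) = 3.81%.

3.81%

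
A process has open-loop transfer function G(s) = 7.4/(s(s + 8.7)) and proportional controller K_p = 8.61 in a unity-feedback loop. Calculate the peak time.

T_p = 0.469 s

Closed-loop characteristic equation: s² + 8.7s + 63.71 = 0, so ω_n = 7.982 rad/s and ζ = 8.7/(2·7.982) = 0.545.
Damped frequency ω_d = ω_n√(1−ζ²) = 6.693 rad/s, so peak time T_p = π/ω_d = 0.469 s.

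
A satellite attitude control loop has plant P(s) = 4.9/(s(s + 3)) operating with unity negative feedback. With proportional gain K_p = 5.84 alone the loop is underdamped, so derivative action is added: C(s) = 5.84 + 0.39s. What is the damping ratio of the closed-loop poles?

Forward path: (5.84 + 0.39s)·4.9/(s(s+3)). The closed-loop characteristic equation is s² + (3 + 4.9·0.39)s + 4.9·5.84 = 0.
That is s² + 4.911s + 28.62 = 0, so ω_n = 5.349 rad/s and ζ = 4.911/(2·5.349) = 0.459.

ζ = 0.459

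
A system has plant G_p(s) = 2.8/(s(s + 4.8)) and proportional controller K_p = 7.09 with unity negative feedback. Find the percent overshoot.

From 1 + K_pG_p(s) = 0: s² + 4.8s + 19.85 = 0 ⇒ ω_n = 4.456, ζ = 0.5387.
%OS = 100·exp(−πζ/√(1−ζ²)) = 100·exp(−π·0.5387/√0.7099) = 13.4%.

13.4%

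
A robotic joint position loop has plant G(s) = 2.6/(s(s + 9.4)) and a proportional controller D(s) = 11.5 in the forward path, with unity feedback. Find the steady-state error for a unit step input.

The open loop D(s)G(s) has a pole at the origin (type 1), so the static position error constant is infinite and e_ss = 1/(1+∞) = 0.

0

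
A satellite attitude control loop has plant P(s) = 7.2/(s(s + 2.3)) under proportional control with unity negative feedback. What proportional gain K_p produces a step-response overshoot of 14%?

From %OS = 100·exp(−πζ/√(1−ζ²)) = 14%, ζ = −ln(0.14)/√(π²+ln²(0.14)) = 0.5305.
Characteristic equation s² + 2.3s + 7.2K_p = 0 gives ζ = 2.3/(2√(7.2K_p)).
Setting ζ = 0.5305: √(7.2K_p) = 2.3/(2·0.5305) = 2.168, so K_p = 4.699/7.2 = 0.653.

K_p = 0.653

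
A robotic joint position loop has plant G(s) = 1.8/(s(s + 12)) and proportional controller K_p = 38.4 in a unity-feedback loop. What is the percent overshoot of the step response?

The closed-loop denominator s² + 12s + 69.12 gives ω_n = √69.12 = 8.314 and ζ = 12/(2ω_n) = 0.7217.
%OS = 100·exp(−πζ/√(1−ζ²)) = 100·exp(−π·0.7217/√0.4792) = 3.78%.

3.78%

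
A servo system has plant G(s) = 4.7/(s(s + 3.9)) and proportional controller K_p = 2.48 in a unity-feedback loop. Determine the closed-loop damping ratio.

1 + K_p·G(s) = 0 gives s² + 3.9s + 11.66 = 0.
Matching s² + 2ζω_n s + ω_n²: ω_n = √11.66 = 3.414 rad/s and 2ζω_n = 3.9, so ζ = 3.9/(2·3.414) = 0.571.

ζ = 0.571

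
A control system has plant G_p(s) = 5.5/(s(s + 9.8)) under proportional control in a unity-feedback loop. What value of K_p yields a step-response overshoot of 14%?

K_p = 15.5

From %OS = 100·exp(−πζ/√(1−ζ²)) = 14%, ζ = −ln(0.14)/√(π²+ln²(0.14)) = 0.5305.
Characteristic equation s² + 9.8s + 5.5K_p = 0 gives ζ = 9.8/(2√(5.5K_p)).
Setting ζ = 0.5305: √(5.5K_p) = 9.8/(2·0.5305) = 9.236, so K_p = 85.31/5.5 = 15.5.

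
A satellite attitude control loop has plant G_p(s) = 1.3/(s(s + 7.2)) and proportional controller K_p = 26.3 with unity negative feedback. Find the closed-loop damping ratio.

ζ = 0.616

The closed-loop denominator is s(s+7.2) + 26.3·1.3 = s² + 7.2s + 34.19.
Matching s² + 2ζω_n s + ω_n²: ω_n = √34.19 = 5.847 rad/s and 2ζω_n = 7.2, so ζ = 7.2/(2·5.847) = 0.616.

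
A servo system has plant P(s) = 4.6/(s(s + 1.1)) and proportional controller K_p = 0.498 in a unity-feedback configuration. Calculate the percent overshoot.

29.4%

From 1 + K_pP(s) = 0: s² + 1.1s + 2.291 = 0 ⇒ ω_n = 1.514, ζ = 0.3634.
%OS = 100·exp(−πζ/√(1−ζ²)) = 100·exp(−π·0.3634/√0.868) = 29.4%.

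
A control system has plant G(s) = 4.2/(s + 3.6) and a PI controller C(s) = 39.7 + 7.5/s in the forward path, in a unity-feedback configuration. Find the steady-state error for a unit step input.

The open loop C(s)G(s) has a pole at the origin (type 1), so the static position error constant is infinite and e_ss = 1/(1+∞) = 0.

0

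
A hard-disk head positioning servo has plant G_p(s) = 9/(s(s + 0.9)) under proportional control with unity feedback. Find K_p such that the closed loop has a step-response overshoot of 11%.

From %OS = 100·exp(−πζ/√(1−ζ²)) = 11%, ζ = −ln(0.11)/√(π²+ln²(0.11)) = 0.5749.
Characteristic equation s² + 0.9s + 9K_p = 0 gives ζ = 0.9/(2√(9K_p)).
Setting ζ = 0.5749: √(9K_p) = 0.9/(2·0.5749) = 0.7828, so K_p = 0.6127/9 = 0.0681.

K_p = 0.0681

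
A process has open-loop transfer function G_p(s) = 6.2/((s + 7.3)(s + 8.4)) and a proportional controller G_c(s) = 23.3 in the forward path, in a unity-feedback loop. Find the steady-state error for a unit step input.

0.298

The loop is type 0. Static position error constant K_pos = G_c(0)·G_p(0) = 23.3·0.1011 = 2.356.
Steady-state error to a unit step: e_ss = 1/(1+K_pos) = 1/3.356 = 0.298.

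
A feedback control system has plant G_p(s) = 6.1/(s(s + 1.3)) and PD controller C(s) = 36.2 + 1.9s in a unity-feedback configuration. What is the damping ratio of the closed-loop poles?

ζ = 0.434

Forward path: (36.2 + 1.9s)·6.1/(s(s+1.3)). The closed-loop characteristic equation is s² + (1.3 + 6.1·1.9)s + 6.1·36.2 = 0.
That is s² + 12.89s + 220.8 = 0, so ω_n = 14.86 rad/s and ζ = 12.89/(2·14.86) = 0.4337.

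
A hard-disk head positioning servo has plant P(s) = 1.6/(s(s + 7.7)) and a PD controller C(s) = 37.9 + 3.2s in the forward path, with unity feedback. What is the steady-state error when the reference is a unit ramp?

The loop has one pole at the origin (type 1). Velocity error constant K_v = lim_{s→0} s·C(s)P(s) = 37.9·1.6/7.7 = 7.875.
Steady-state error to a unit ramp: e_ss = 1/K_v = 0.127.

0.127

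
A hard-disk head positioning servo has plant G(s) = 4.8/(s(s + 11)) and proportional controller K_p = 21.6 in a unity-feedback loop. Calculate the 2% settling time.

T_s ≈ 0.727 s

From 1 + K_pG(s) = 0: s² + 11s + 103.7 = 0 ⇒ ω_n = 10.18, ζ = 0.5402.
2% settling time T_s ≈ 4/(ζω_n) = 4/5.5 = 0.727 s.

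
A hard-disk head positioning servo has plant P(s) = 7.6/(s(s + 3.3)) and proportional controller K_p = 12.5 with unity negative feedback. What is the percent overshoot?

The closed-loop denominator s² + 3.3s + 95 gives ω_n = √95 = 9.747 and ζ = 3.3/(2ω_n) = 0.1693.
%OS = 100·exp(−πζ/√(1−ζ²)) = 100·exp(−π·0.1693/√0.9713) = 58.3%.

58.3%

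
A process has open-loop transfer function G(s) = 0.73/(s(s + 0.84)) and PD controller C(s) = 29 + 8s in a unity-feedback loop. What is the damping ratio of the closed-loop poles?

ζ = 0.726

Forward path: (29 + 8s)·0.73/(s(s+0.84)). The closed-loop characteristic equation is s² + (0.84 + 0.73·8)s + 0.73·29 = 0.
That is s² + 6.68s + 21.17 = 0, so ω_n = 4.601 rad/s and ζ = 6.68/(2·4.601) = 0.7259.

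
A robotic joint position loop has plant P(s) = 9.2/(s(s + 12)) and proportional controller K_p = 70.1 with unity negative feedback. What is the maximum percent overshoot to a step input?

Closed-loop characteristic equation: s² + 12s + 644.9 = 0, so ω_n = 25.4 rad/s and ζ = 12/(2·25.4) = 0.2363.
%OS = 100·exp(−πζ/√(1−ζ²)) = 100·exp(−π·0.2363/√0.9442) = 46.6%.

46.6%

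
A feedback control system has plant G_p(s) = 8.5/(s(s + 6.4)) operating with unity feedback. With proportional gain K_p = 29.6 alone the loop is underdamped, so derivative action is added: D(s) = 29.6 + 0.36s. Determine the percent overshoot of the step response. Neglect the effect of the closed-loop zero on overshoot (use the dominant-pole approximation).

37.5%

Forward path: (29.6 + 0.36s)·8.5/(s(s+6.4)). The closed-loop characteristic equation is s² + (6.4 + 8.5·0.36)s + 8.5·29.6 = 0.
That is s² + 9.46s + 251.6 = 0, so ω_n = 15.86 rad/s and ζ = 9.46/(2·15.86) = 0.2982.
%OS = 100·exp(−πζ/√(1−ζ²)) = 37.5%.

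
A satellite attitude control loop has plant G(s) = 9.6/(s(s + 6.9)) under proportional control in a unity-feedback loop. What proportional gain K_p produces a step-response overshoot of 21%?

K_p = 6.26

From %OS = 100·exp(−πζ/√(1−ζ²)) = 21%, ζ = −ln(0.21)/√(π²+ln²(0.21)) = 0.4449.
Characteristic equation s² + 6.9s + 9.6K_p = 0 gives ζ = 6.9/(2√(9.6K_p)).
Setting ζ = 0.4449: √(9.6K_p) = 6.9/(2·0.4449) = 7.755, so K_p = 60.13/9.6 = 6.26.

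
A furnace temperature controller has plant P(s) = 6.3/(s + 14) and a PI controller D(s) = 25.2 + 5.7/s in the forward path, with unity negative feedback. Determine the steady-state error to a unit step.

0

The open loop D(s)P(s) has a pole at the origin (type 1), so the static position error constant is infinite and e_ss = 1/(1+∞) = 0.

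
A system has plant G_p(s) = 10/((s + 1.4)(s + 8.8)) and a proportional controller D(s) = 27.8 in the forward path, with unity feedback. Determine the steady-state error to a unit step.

The loop is type 0. Static position error constant K_pos = D(0)·G_p(0) = 27.8·0.8117 = 22.56.
Steady-state error to a unit step: e_ss = 1/(1+K_pos) = 1/23.56 = 0.0424.

0.0424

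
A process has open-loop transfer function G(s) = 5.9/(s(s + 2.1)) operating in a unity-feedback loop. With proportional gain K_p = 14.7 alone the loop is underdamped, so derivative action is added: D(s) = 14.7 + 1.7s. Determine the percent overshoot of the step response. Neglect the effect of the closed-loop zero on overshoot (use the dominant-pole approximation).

Forward path: (14.7 + 1.7s)·5.9/(s(s+2.1)). The closed-loop characteristic equation is s² + (2.1 + 5.9·1.7)s + 5.9·14.7 = 0.
That is s² + 12.13s + 86.73 = 0, so ω_n = 9.313 rad/s and ζ = 12.13/(2·9.313) = 0.6512.
%OS = 100·exp(−πζ/√(1−ζ²)) = 6.75%.

6.75%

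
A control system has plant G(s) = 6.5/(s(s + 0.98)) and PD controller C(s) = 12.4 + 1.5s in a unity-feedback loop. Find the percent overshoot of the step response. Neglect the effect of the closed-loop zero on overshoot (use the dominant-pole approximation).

Forward path: (12.4 + 1.5s)·6.5/(s(s+0.98)). The closed-loop characteristic equation is s² + (0.98 + 6.5·1.5)s + 6.5·12.4 = 0.
That is s² + 10.73s + 80.6 = 0, so ω_n = 8.978 rad/s and ζ = 10.73/(2·8.978) = 0.5976.
%OS = 100·exp(−πζ/√(1−ζ²)) = 9.62%.

9.62%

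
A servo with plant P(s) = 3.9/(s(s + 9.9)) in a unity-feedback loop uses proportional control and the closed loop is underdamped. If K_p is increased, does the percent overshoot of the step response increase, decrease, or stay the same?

Characteristic equation s² + 9.9s + K_p·3.9 = 0: raising K_p raises ω_n while 2ζω_n = 9.9 is fixed, so ζ falls and overshoot grows.

increase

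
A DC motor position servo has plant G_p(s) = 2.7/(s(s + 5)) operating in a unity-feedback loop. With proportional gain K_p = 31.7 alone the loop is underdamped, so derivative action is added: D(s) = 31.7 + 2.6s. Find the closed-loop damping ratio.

Forward path: (31.7 + 2.6s)·2.7/(s(s+5)). The closed-loop characteristic equation is s² + (5 + 2.7·2.6)s + 2.7·31.7 = 0.
That is s² + 12.02s + 85.59 = 0, so ω_n = 9.251 rad/s and ζ = 12.02/(2·9.251) = 0.6496.

ζ = 0.65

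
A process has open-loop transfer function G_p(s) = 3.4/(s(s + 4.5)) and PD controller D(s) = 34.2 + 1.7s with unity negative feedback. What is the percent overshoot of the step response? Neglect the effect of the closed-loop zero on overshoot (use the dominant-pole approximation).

Forward path: (34.2 + 1.7s)·3.4/(s(s+4.5)). The closed-loop characteristic equation is s² + (4.5 + 3.4·1.7)s + 3.4·34.2 = 0.
That is s² + 10.28s + 116.3 = 0, so ω_n = 10.78 rad/s and ζ = 10.28/(2·10.78) = 0.4767.
%OS = 100·exp(−πζ/√(1−ζ²)) = 18.2%.

18.2%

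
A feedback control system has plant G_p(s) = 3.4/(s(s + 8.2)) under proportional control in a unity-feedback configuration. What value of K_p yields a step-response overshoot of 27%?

From %OS = 100·exp(−πζ/√(1−ζ²)) = 27%, ζ = −ln(0.27)/√(π²+ln²(0.27)) = 0.3847.
Characteristic equation s² + 8.2s + 3.4K_p = 0 gives ζ = 8.2/(2√(3.4K_p)).
Setting ζ = 0.3847: √(3.4K_p) = 8.2/(2·0.3847) = 10.66, so K_p = 113.6/3.4 = 33.4.

K_p = 33.4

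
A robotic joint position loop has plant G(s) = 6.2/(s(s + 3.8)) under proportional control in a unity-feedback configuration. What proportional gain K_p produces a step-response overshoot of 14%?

From %OS = 100·exp(−πζ/√(1−ζ²)) = 14%, ζ = −ln(0.14)/√(π²+ln²(0.14)) = 0.5305.
Characteristic equation s² + 3.8s + 6.2K_p = 0 gives ζ = 3.8/(2√(6.2K_p)).
Setting ζ = 0.5305: √(6.2K_p) = 3.8/(2·0.5305) = 3.581, so K_p = 12.83/6.2 = 2.07.

K_p = 2.07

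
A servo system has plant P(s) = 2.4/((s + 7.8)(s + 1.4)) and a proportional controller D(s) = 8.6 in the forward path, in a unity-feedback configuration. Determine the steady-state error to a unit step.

0.346

The loop is type 0. Static position error constant K_pos = D(0)·P(0) = 8.6·0.2198 = 1.89.
Steady-state error to a unit step: e_ss = 1/(1+K_pos) = 1/2.89 = 0.346.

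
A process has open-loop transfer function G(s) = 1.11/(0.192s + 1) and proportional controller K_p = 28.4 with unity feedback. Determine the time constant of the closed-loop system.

τ = 0.0059 s

Closed loop: T(s) = K_p·G/(1+K_p·G) = 31.52/(0.192s + 1 + 31.52), with pole at s = −(1 + 31.52)/0.192 = −169.4.
Closed-loop time constant τ = 1/169.4 = 0.0059 s.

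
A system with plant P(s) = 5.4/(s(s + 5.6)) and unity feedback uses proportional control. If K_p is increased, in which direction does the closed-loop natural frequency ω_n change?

increase

ω_n = √(5.4·K_p), which grows with K_p.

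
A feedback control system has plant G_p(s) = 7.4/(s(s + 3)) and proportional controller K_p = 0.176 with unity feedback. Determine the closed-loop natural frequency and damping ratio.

The closed-loop denominator is s(s+3) + 0.176·7.4 = s² + 3s + 1.302.
Matching s² + 2ζω_n s + ω_n²: ω_n = √1.302 = 1.141 rad/s and 2ζω_n = 3, so ζ = 3/(2·1.141) = 1.31.

ω_n = 1.14 rad/s, ζ = 1.31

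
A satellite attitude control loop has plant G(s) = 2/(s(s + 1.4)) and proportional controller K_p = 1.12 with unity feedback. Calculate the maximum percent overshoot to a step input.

19%

Closed-loop characteristic equation: s² + 1.4s + 2.24 = 0, so ω_n = 1.497 rad/s and ζ = 1.4/(2·1.497) = 0.4677.
%OS = 100·exp(−πζ/√(1−ζ²)) = 100·exp(−π·0.4677/√0.7812) = 19%.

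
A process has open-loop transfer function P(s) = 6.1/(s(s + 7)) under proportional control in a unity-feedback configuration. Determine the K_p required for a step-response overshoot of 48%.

From %OS = 100·exp(−πζ/√(1−ζ²)) = 48%, ζ = −ln(0.48)/√(π²+ln²(0.48)) = 0.2275.
Characteristic equation s² + 7s + 6.1K_p = 0 gives ζ = 7/(2√(6.1K_p)).
Setting ζ = 0.2275: √(6.1K_p) = 7/(2·0.2275) = 15.38, so K_p = 236.7/6.1 = 38.8.

K_p = 38.8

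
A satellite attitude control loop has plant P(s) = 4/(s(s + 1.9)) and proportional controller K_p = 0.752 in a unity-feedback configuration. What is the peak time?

T_p = 2.17 s

From 1 + K_pP(s) = 0: s² + 1.9s + 3.008 = 0 ⇒ ω_n = 1.734, ζ = 0.5478.
Damped frequency ω_d = ω_n√(1−ζ²) = 1.451 rad/s, so peak time T_p = π/ω_d = 2.17 s.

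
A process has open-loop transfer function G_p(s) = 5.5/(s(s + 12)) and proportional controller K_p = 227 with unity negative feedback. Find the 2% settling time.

From 1 + K_pG_p(s) = 0: s² + 12s + 1248 = 0 ⇒ ω_n = 35.33, ζ = 0.1698.
2% settling time T_s ≈ 4/(ζω_n) = 4/6 = 0.667 s.

T_s ≈ 0.667 s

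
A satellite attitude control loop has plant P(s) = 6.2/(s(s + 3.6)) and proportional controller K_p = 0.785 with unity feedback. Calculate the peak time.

The closed-loop denominator s² + 3.6s + 4.867 gives ω_n = √4.867 = 2.206 and ζ = 3.6/(2ω_n) = 0.8159.
Damped frequency ω_d = ω_n√(1−ζ²) = 1.276 rad/s, so peak time T_p = π/ω_d = 2.46 s.

T_p = 2.46 s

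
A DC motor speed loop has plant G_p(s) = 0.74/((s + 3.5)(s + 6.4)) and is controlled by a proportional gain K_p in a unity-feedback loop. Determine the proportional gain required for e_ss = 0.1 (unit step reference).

The loop is type 0, so e_ss(step) = 1/(1 + K_pos) with K_pos = K_p·G_p(0).
G_p(0) = 0.03304. Require 1/(1 + K_p·0.03304) = 0.1, so 1 + 0.03304·K_p = 10.
K_p = (10 − 1)/0.03304 = 272.

K_p = 272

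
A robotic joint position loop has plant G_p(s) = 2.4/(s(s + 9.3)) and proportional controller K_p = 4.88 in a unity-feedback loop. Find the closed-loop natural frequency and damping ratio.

1 + K_p·G_p(s) = 0 gives s² + 9.3s + 11.71 = 0.
So ω_n² = 11.71 ⇒ ω_n = 3.422 rad/s, and ζ = 9.3/(2ω_n) = 1.36.

ω_n = 3.42 rad/s, ζ = 1.36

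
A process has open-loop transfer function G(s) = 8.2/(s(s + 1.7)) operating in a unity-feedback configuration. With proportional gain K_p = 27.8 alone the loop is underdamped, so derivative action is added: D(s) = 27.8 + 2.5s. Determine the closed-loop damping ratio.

Forward path: (27.8 + 2.5s)·8.2/(s(s+1.7)). The closed-loop characteristic equation is s² + (1.7 + 8.2·2.5)s + 8.2·27.8 = 0.
That is s² + 22.2s + 228 = 0, so ω_n = 15.1 rad/s and ζ = 22.2/(2·15.1) = 0.7352.

ζ = 0.735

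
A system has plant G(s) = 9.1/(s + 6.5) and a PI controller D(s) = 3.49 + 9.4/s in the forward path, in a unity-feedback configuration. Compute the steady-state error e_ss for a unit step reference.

The open loop D(s)G(s) has a pole at the origin (type 1), so the static position error constant is infinite and e_ss = 1/(1+∞) = 0.

0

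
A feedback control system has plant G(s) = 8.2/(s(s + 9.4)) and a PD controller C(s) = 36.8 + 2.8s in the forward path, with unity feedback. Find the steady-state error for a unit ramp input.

0.0312

The loop has one pole at the origin (type 1). Velocity error constant K_v = lim_{s→0} s·C(s)G(s) = 36.8·8.2/9.4 = 32.1.
Steady-state error to a unit ramp: e_ss = 1/K_v = 0.0312.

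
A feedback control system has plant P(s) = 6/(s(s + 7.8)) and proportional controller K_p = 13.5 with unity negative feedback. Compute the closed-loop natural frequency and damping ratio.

The closed-loop denominator is s(s+7.8) + 13.5·6 = s² + 7.8s + 81.
So ω_n² = 81 ⇒ ω_n = 9 rad/s, and ζ = 7.8/(2ω_n) = 0.433.

ω_n = 9 rad/s, ζ = 0.433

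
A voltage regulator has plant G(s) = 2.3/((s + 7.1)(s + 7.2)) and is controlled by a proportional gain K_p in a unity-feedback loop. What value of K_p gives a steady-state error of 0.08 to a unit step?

For a type-0 loop with proportional control, e_ss = 1/(1 + K_p·G(0)).
G(0) = 0.04499. Require 1/(1 + K_p·0.04499) = 0.08, so 1 + 0.04499·K_p = 12.5.
K_p = (12.5 − 1)/0.04499 = 256.

K_p = 256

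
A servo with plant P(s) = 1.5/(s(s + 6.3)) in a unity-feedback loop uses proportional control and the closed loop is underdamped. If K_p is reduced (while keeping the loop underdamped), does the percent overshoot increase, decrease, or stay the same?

ζ = 6.3/(2√(1.5K_p)) rises as K_p falls; higher damping means less overshoot.

decrease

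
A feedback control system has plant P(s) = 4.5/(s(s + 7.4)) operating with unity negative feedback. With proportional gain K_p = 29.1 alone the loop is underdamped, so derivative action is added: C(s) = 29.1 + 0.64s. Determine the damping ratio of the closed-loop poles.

Forward path: (29.1 + 0.64s)·4.5/(s(s+7.4)). The closed-loop characteristic equation is s² + (7.4 + 4.5·0.64)s + 4.5·29.1 = 0.
That is s² + 10.28s + 131 = 0, so ω_n = 11.44 rad/s and ζ = 10.28/(2·11.44) = 0.4492.

ζ = 0.449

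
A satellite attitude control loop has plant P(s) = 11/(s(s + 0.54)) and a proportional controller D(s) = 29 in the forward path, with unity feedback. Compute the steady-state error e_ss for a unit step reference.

The open loop D(s)P(s) has a pole at the origin (type 1), so the static position error constant is infinite and e_ss = 1/(1+∞) = 0.

0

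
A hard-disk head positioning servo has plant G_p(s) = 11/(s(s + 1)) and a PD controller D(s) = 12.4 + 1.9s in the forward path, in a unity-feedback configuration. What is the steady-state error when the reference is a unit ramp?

The loop has one pole at the origin (type 1). Velocity error constant K_v = lim_{s→0} s·D(s)G_p(s) = 12.4·11/1 = 136.4.
Steady-state error to a unit ramp: e_ss = 1/K_v = 0.00733.

0.00733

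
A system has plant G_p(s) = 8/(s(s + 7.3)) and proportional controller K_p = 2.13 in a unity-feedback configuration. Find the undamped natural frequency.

ω_n = 4.13 rad/s

The closed-loop denominator is s(s+7.3) + 2.13·8 = s² + 7.3s + 17.04.
Matching s² + 2ζω_n s + ω_n²: ω_n = √17.04 = 4.128 rad/s and 2ζω_n = 7.3, so ζ = 7.3/(2·4.128) = 0.884.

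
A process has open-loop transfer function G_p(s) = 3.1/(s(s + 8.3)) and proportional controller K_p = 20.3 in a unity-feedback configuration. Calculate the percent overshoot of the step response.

14.5%

From 1 + K_pG_p(s) = 0: s² + 8.3s + 62.93 = 0 ⇒ ω_n = 7.933, ζ = 0.5231.
%OS = 100·exp(−πζ/√(1−ζ²)) = 100·exp(−π·0.5231/√0.7263) = 14.5%.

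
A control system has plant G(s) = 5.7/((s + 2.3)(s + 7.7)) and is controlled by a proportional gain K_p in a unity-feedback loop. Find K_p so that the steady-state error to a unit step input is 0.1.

Steady-state error for a unit step on this type-0 loop is 1/(1 + K_p·G(0)).
G(0) = 0.3219. Require 1/(1 + K_p·0.3219) = 0.1, so 1 + 0.3219·K_p = 10.
K_p = (10 − 1)/0.3219 = 28.

K_p = 28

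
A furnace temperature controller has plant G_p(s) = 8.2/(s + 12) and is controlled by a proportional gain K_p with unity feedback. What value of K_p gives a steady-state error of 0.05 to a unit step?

Steady-state error for a unit step on this type-0 loop is 1/(1 + K_p·G_p(0)).
G_p(0) = 0.6833. Require 1/(1 + K_p·0.6833) = 0.05, so 1 + 0.6833·K_p = 20.
K_p = (20 − 1)/0.6833 = 27.8.

K_p = 27.8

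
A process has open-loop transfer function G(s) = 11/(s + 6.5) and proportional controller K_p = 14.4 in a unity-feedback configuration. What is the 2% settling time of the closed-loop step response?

Closed-loop transfer function: T(s) = K_p·G(s)/(1 + K_p·G(s)) = 158.4/(s + 6.5 + 158.4) = 158.4/(s + 164.9).
Time constant τ = 1/164.9 = 0.006064 s, so the 2% settling time is about 4τ = 0.0243 s.

T_s ≈ 0.0243 s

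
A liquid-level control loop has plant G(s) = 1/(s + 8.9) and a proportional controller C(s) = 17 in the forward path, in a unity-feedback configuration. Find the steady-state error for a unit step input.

The loop is type 0. Static position error constant K_pos = C(0)·G(0) = 17·0.1124 = 1.91.
Steady-state error to a unit step: e_ss = 1/(1+K_pos) = 1/2.91 = 0.344.

0.344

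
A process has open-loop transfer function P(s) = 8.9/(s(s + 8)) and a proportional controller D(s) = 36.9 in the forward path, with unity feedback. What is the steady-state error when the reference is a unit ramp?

The loop has one pole at the origin (type 1). Velocity error constant K_v = lim_{s→0} s·D(s)P(s) = 36.9·8.9/8 = 41.05.
Steady-state error to a unit ramp: e_ss = 1/K_v = 0.0244.

0.0244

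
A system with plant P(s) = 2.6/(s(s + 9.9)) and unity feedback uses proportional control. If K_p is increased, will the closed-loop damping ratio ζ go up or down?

ζ = 9.9/(2√(2.6K_p)); increasing K_p raises the denominator, so ζ falls.

decrease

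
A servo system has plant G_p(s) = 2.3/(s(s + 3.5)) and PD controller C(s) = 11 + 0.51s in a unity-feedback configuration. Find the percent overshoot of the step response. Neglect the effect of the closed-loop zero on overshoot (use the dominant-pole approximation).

Forward path: (11 + 0.51s)·2.3/(s(s+3.5)). The closed-loop characteristic equation is s² + (3.5 + 2.3·0.51)s + 2.3·11 = 0.
That is s² + 4.673s + 25.3 = 0, so ω_n = 5.03 rad/s and ζ = 4.673/(2·5.03) = 0.4645.
%OS = 100·exp(−πζ/√(1−ζ²)) = 19.2%.

19.2%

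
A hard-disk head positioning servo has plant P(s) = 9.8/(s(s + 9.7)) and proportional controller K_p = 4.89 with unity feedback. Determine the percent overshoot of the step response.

The closed-loop denominator s² + 9.7s + 47.92 gives ω_n = √47.92 = 6.923 and ζ = 9.7/(2ω_n) = 0.7006.
%OS = 100·exp(−πζ/√(1−ζ²)) = 100·exp(−π·0.7006/√0.5092) = 4.57%.

4.57%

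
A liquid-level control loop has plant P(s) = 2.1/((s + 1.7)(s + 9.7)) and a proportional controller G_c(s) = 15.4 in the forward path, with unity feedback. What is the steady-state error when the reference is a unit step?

The loop is type 0. Static position error constant K_pos = G_c(0)·P(0) = 15.4·0.1273 = 1.961.
Steady-state error to a unit step: e_ss = 1/(1+K_pos) = 1/2.961 = 0.338.

0.338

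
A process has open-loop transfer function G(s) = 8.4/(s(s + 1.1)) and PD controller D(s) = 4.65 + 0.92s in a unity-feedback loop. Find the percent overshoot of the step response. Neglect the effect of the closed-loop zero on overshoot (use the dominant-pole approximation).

Forward path: (4.65 + 0.92s)·8.4/(s(s+1.1)). The closed-loop characteristic equation is s² + (1.1 + 8.4·0.92)s + 8.4·4.65 = 0.
That is s² + 8.828s + 39.06 = 0, so ω_n = 6.25 rad/s and ζ = 8.828/(2·6.25) = 0.7063.
%OS = 100·exp(−πζ/√(1−ζ²)) = 4.35%.

4.35%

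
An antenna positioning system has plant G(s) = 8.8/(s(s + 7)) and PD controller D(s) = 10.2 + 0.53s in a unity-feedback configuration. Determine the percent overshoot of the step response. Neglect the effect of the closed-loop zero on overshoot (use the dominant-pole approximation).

8.6%

Forward path: (10.2 + 0.53s)·8.8/(s(s+7)). The closed-loop characteristic equation is s² + (7 + 8.8·0.53)s + 8.8·10.2 = 0.
That is s² + 11.66s + 89.76 = 0, so ω_n = 9.474 rad/s and ζ = 11.66/(2·9.474) = 0.6156.
%OS = 100·exp(−πζ/√(1−ζ²)) = 8.6%.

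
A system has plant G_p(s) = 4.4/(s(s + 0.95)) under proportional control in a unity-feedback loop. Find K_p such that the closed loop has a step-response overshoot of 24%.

K_p = 0.3

From %OS = 100·exp(−πζ/√(1−ζ²)) = 24%, ζ = −ln(0.24)/√(π²+ln²(0.24)) = 0.4136.
Characteristic equation s² + 0.95s + 4.4K_p = 0 gives ζ = 0.95/(2√(4.4K_p)).
Setting ζ = 0.4136: √(4.4K_p) = 0.95/(2·0.4136) = 1.148, so K_p = 1.319/4.4 = 0.3.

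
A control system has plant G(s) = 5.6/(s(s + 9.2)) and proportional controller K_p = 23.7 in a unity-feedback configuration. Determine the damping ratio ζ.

ζ = 0.399

With unity feedback the closed-loop characteristic equation is s² + 9.2s + 23.7·5.6 = s² + 9.2s + 132.7 = 0.
Matching s² + 2ζω_n s + ω_n²: ω_n = √132.7 = 11.52 rad/s and 2ζω_n = 9.2, so ζ = 9.2/(2·11.52) = 0.399.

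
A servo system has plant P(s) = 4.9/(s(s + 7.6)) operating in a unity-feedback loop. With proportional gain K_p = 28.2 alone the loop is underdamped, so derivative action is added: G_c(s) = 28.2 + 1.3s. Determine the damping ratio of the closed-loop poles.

Forward path: (28.2 + 1.3s)·4.9/(s(s+7.6)). The closed-loop characteristic equation is s² + (7.6 + 4.9·1.3)s + 4.9·28.2 = 0.
That is s² + 13.97s + 138.2 = 0, so ω_n = 11.75 rad/s and ζ = 13.97/(2·11.75) = 0.5942.

ζ = 0.594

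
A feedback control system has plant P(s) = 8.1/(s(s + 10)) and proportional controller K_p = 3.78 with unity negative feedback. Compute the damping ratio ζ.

ζ = 0.904

1 + K_p·P(s) = 0 gives s² + 10s + 30.62 = 0.
So ω_n² = 30.62 ⇒ ω_n = 5.533 rad/s, and ζ = 10/(2ω_n) = 0.904.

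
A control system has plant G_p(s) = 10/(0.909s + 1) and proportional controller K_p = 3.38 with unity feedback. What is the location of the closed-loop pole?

s = -38.28

Closed loop: T(s) = K_p·G_p/(1+K_p·G_p) = 33.8/(0.909s + 1 + 33.8), with pole at s = −(1 + 33.8)/0.909 = −38.28.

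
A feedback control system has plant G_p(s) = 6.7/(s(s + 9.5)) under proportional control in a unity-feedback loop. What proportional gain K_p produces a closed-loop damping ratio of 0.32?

K_p = 32.9

Closed-loop characteristic equation: s² + 9.5s + K_p·6.7 = 0.
So ω_n = √(6.7K_p) and 2ζω_n = 9.5, giving ζ = 9.5/(2√(6.7K_p)).
Setting ζ = 0.32: √(6.7K_p) = 9.5/(2·0.32) = 14.84, so K_p = 220.3/6.7 = 32.9.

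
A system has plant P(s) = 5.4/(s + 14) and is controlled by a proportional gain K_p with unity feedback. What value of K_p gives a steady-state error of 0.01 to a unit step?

For a type-0 loop with proportional control, e_ss = 1/(1 + K_p·P(0)).
P(0) = 0.3857. Require 1/(1 + K_p·0.3857) = 0.01, so 1 + 0.3857·K_p = 100.
K_p = (100 − 1)/0.3857 = 257.

K_p = 257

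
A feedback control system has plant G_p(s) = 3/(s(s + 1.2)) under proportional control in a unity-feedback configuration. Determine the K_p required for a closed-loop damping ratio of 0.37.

Closed-loop characteristic equation: s² + 1.2s + K_p·3 = 0.
So ω_n = √(3K_p) and 2ζω_n = 1.2, giving ζ = 1.2/(2√(3K_p)).
Setting ζ = 0.37: √(3K_p) = 1.2/(2·0.37) = 1.622, so K_p = 2.63/3 = 0.877.

K_p = 0.877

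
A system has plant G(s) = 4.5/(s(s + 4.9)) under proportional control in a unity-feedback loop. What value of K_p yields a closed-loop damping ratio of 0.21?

Closed-loop characteristic equation: s² + 4.9s + K_p·4.5 = 0.
So ω_n = √(4.5K_p) and 2ζω_n = 4.9, giving ζ = 4.9/(2√(4.5K_p)).
Setting ζ = 0.21: √(4.5K_p) = 4.9/(2·0.21) = 11.67, so K_p = 136.1/4.5 = 30.2.

K_p = 30.2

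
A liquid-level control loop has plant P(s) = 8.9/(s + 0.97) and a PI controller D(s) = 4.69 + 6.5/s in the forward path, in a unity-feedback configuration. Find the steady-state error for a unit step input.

The open loop D(s)P(s) has a pole at the origin (type 1), so the static position error constant is infinite and e_ss = 1/(1+∞) = 0.

0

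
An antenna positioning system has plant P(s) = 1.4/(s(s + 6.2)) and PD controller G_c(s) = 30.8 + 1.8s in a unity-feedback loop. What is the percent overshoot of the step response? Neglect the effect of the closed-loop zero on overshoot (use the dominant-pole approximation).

Forward path: (30.8 + 1.8s)·1.4/(s(s+6.2)). The closed-loop characteristic equation is s² + (6.2 + 1.4·1.8)s + 1.4·30.8 = 0.
That is s² + 8.72s + 43.12 = 0, so ω_n = 6.567 rad/s and ζ = 8.72/(2·6.567) = 0.664.
%OS = 100·exp(−πζ/√(1−ζ²)) = 6.14%.

6.14%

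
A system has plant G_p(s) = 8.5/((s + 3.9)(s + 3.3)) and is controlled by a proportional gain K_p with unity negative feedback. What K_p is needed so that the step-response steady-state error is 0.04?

K_p = 36.3

For a type-0 loop with proportional control, e_ss = 1/(1 + K_p·G_p(0)).
G_p(0) = 0.6605. Require 1/(1 + K_p·0.6605) = 0.04, so 1 + 0.6605·K_p = 25.
K_p = (25 − 1)/0.6605 = 36.3.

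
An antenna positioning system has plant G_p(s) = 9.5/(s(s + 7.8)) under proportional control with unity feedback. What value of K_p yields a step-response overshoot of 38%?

From %OS = 100·exp(−πζ/√(1−ζ²)) = 38%, ζ = −ln(0.38)/√(π²+ln²(0.38)) = 0.2943.
Characteristic equation s² + 7.8s + 9.5K_p = 0 gives ζ = 7.8/(2√(9.5K_p)).
Setting ζ = 0.2943: √(9.5K_p) = 7.8/(2·0.2943) = 13.25, so K_p = 175.6/9.5 = 18.5.

K_p = 18.5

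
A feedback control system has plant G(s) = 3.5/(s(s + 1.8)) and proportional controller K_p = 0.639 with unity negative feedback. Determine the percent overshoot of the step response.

The closed-loop denominator s² + 1.8s + 2.236 gives ω_n = √2.236 = 1.495 and ζ = 1.8/(2ω_n) = 0.6018.
%OS = 100·exp(−πζ/√(1−ζ²)) = 100·exp(−π·0.6018/√0.6378) = 9.37%.

9.37%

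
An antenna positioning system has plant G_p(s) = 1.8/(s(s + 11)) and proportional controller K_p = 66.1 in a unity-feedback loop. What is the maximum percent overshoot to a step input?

16%

Closed-loop characteristic equation: s² + 11s + 119 = 0, so ω_n = 10.91 rad/s and ζ = 11/(2·10.91) = 0.5042.
%OS = 100·exp(−πζ/√(1−ζ²)) = 100·exp(−π·0.5042/√0.7458) = 16%.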